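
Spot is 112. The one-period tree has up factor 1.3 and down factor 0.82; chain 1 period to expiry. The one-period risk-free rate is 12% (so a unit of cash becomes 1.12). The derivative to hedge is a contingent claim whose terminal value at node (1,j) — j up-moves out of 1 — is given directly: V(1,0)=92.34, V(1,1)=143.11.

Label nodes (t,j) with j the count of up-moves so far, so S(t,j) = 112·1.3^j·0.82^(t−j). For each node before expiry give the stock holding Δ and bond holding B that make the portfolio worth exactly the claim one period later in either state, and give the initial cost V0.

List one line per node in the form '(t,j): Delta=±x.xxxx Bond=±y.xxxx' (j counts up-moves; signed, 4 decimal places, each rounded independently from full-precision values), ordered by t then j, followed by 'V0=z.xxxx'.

Under the risk-neutral measure, an up-move has probability p* = (R−d)/(u−d) = 0.6250 and values discount at R = 1.12.
Terminal values V(1,·): V(1,0)=92.3400, V(1,1)=143.1100
(0,0): S=112.0000. Δ = (V_up−V_dn)/(S_up−S_dn) = (143.1100−92.3400)/(145.6000−91.8400) = 0.9444. V = [p*·143.1100 + (1−p*)·92.3400]/1.12 = 110.7779. B = V − Δ·S = 5.0071.
The time-0 hedge costs 110.7779, which is the no-arbitrage price.

(0,0): Delta=0.9444 Bond=5.0071
V0=110.7779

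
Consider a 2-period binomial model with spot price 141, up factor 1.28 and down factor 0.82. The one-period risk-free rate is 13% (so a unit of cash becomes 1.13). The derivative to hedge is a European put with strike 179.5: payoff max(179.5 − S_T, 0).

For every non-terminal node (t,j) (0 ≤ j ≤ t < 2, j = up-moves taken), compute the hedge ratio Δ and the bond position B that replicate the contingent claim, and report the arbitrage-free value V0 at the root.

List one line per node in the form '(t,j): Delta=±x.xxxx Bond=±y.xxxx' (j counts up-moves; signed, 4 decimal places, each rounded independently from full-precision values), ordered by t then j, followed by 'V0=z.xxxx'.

The replicating-portfolio and risk-neutral prices coincide; use p* = (1.13−0.82)/(1.28−0.82) = 0.6739 for the latter.
At expiry t=2: V(2,0)=84.6916, V(2,1)=31.5064, V(2,2)=0.0000
  t=1,j=0: stock 115.6200 → up 147.9936 (V=31.5064), down 94.8084 (V=84.6916). Price 43.2296; hedge Δ=-1.0000, bond B=158.8496.
  t=1,j=1: stock 180.4800 → up 231.0144 (V=0.0000), down 147.9936 (V=31.5064). Price 9.0919; hedge Δ=-0.3795, bond B=77.5841.
  t=0,j=0: stock 141.0000 → up 180.4800 (V=9.0919), down 115.6200 (V=43.2296). Price 17.8971; hedge Δ=-0.5263, bond B=92.1094.
The time-0 hedge costs 17.8971, which is the no-arbitrage price.

(0,0): Delta=-0.5263 Bond=92.1094
(1,0): Delta=-1.0000 Bond=158.8496
(1,1): Delta=-0.3795 Bond=77.5841
V0=17.8971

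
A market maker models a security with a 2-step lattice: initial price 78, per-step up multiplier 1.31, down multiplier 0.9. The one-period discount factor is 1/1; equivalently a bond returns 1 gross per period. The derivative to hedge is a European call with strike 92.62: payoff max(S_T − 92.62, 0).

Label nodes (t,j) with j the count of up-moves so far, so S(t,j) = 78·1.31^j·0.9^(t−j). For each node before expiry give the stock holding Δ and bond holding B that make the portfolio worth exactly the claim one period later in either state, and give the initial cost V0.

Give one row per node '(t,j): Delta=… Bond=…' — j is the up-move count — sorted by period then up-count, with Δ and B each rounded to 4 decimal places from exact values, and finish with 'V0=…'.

(0,0): Delta=0.3145 Bond=-22.0775
(1,0): Delta=0.0000 Bond=0.0000
(1,1): Delta=0.9843 Bond=-90.5176
V0=2.4531

Under the risk-neutral measure, an up-move has probability p* = (R−d)/(u−d) = 0.2439 and values discount at R = 1.
Terminal payoffs: V(2,0)=0.0000, V(2,1)=0.0000, V(2,2)=41.2358
  t=1,j=0: stock 70.2000 → up 91.9620 (V=0.0000), down 63.1800 (V=0.0000). Price 0.0000; hedge Δ=0.0000, bond B=0.0000.
  t=1,j=1: stock 102.1800 → up 133.8558 (V=41.2358), down 91.9620 (V=0.0000). Price 10.0575; hedge Δ=0.9843, bond B=-90.5176.
  t=0,j=0: stock 78.0000 → up 102.1800 (V=10.0575), down 70.2000 (V=0.0000). Price 2.4531; hedge Δ=0.3145, bond B=-22.0775.
Self-financing check: at every node Δ·S+B equals the discounted successor values.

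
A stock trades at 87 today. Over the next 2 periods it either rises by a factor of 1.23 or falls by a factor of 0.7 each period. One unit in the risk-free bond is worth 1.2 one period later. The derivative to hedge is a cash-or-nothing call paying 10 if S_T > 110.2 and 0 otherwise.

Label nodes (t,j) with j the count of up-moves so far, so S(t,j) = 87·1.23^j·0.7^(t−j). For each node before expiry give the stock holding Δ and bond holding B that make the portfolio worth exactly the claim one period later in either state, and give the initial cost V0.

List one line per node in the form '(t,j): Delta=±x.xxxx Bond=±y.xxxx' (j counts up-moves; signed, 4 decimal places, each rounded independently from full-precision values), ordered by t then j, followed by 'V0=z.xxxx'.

Since d<R<u, set p* = (R−d)/(u−d) = 0.9434; price each node as the discounted p*-expectation of its children.
Terminal values V(2,·): V(2,0)=0.0000, V(2,1)=0.0000, V(2,2)=10.0000
Node (1,0) S=60.9000: V=(p*·0.0000+(1−p*)·0.0000)/1.2=0.0000; Δ=(0.0000−0.0000)/(74.9070−42.6300)=0.0000; B=V−Δ·S=0.0000
Node (1,1) S=107.0100: V=(p*·10.0000+(1−p*)·0.0000)/1.2=7.8616; Δ=(10.0000−0.0000)/(131.6223−74.9070)=0.1763; B=V−Δ·S=-11.0063
Node (0,0) S=87.0000: V=(p*·7.8616+(1−p*)·0.0000)/1.2=6.1805; Δ=(7.8616−0.0000)/(107.0100−60.9000)=0.1705; B=V−Δ·S=-8.6527
Self-financing check: at every node Δ·S+B equals the discounted successor values.

(0,0): Delta=0.1705 Bond=-8.6527
(1,0): Delta=0.0000 Bond=0.0000
(1,1): Delta=0.1763 Bond=-11.0063
V0=6.1805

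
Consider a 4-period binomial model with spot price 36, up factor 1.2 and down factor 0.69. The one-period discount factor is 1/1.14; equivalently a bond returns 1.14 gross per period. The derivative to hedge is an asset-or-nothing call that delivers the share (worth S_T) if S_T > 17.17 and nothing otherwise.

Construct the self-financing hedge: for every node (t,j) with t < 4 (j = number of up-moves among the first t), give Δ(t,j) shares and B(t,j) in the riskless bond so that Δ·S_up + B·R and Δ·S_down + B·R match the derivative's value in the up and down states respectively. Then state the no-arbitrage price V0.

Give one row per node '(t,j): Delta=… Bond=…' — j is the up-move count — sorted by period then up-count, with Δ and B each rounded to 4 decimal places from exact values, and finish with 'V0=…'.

(0,0): Delta=1.0188 Bond=-0.7243
(1,0): Delta=1.1739 Bond=-4.6793
(1,1): Delta=1.0069 Bond=-0.3120
(2,0): Delta=2.1854 Bond=-22.6712
(2,1): Delta=1.0963 Bond=-3.0228
(2,2): Delta=1.0000 Bond=0.0000
(3,0): Delta=0.0000 Bond=0.0000
(3,1): Delta=2.3529 Bond=-29.2912
(3,2): Delta=1.0000 Bond=0.0000
(3,3): Delta=1.0000 Bond=0.0000
V0=35.9508

No-arbitrage ⇒ martingale measure with p* = (R−d)/(u−d) = 0.8824.
Terminal payoffs: V(4,0)=0.0000, V(4,1)=0.0000, V(4,2)=24.6810, V(4,3)=42.9235, V(4,4)=74.6496
Node (3,0) S=11.8263: V=(p*·0.0000+(1−p*)·0.0000)/1.14=0.0000; Δ=(0.0000−0.0000)/(14.1916−8.1602)=0.0000; B=V−Δ·S=0.0000
Node (3,1) S=20.5675: V=(p*·24.6810+(1−p*)·0.0000)/1.14=19.1030; Δ=(24.6810−0.0000)/(24.6810−14.1916)=2.3529; B=V−Δ·S=-29.2912
Node (3,2) S=35.7696: V=(p*·42.9235+(1−p*)·24.6810)/1.14=35.7696; Δ=(42.9235−24.6810)/(42.9235−24.6810)=1.0000; B=V−Δ·S=0.0000
Node (3,3) S=62.2080: V=(p*·74.6496+(1−p*)·42.9235)/1.14=62.2080; Δ=(74.6496−42.9235)/(74.6496−42.9235)=1.0000; B=V−Δ·S=0.0000
Node (2,0) S=17.1396: V=(p*·19.1030+(1−p*)·0.0000)/1.14=14.7856; Δ=(19.1030−0.0000)/(20.5675−11.8263)=2.1854; B=V−Δ·S=-22.6712
Node (2,1) S=29.8080: V=(p*·35.7696+(1−p*)·19.1030)/1.14=29.6569; Δ=(35.7696−19.1030)/(35.7696−20.5675)=1.0963; B=V−Δ·S=-3.0228
Node (2,2) S=51.8400: V=(p*·62.2080+(1−p*)·35.7696)/1.14=51.8400; Δ=(62.2080−35.7696)/(62.2080−35.7696)=1.0000; B=V−Δ·S=0.0000
Node (1,0) S=24.8400: V=(p*·29.6569+(1−p*)·14.7856)/1.14=24.4801; Δ=(29.6569−14.7856)/(29.8080−17.1396)=1.1739; B=V−Δ·S=-4.6793
Node (1,1) S=43.2000: V=(p*·51.8400+(1−p*)·29.6569)/1.14=43.1844; Δ=(51.8400−29.6569)/(51.8400−29.8080)=1.0069; B=V−Δ·S=-0.3120
Node (0,0) S=36.0000: V=(p*·43.1844+(1−p*)·24.4801)/1.14=35.9508; Δ=(43.1844−24.4801)/(43.2000−24.8400)=1.0188; B=V−Δ·S=-0.7243
Self-financing check: at every node Δ·S+B equals the discounted successor values.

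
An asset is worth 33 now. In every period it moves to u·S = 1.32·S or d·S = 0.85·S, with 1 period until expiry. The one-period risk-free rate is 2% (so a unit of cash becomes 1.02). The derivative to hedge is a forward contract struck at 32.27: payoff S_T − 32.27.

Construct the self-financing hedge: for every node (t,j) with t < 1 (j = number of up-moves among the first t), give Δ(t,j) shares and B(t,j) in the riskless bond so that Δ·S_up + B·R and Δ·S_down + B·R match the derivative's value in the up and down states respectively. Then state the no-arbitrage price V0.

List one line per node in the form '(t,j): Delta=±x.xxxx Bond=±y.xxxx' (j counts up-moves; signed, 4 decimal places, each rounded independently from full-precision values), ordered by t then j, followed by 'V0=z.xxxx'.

No-arbitrage ⇒ martingale measure with p* = (R−d)/(u−d) = 0.3617.
Terminal payoffs: V(1,0)=-4.2200, V(1,1)=11.2900
(0,0): S=33.0000. Δ = (V_up−V_dn)/(S_up−S_dn) = (11.2900−-4.2200)/(43.5600−28.0500) = 1.0000. V = [p*·11.2900 + (1−p*)·-4.2200]/1.02 = 1.3627. B = V − Δ·S = -31.6373.
Check: Δ(0,0)·S0 + B(0,0) = 1.3627 = V0.

(0,0): Delta=1.0000 Bond=-31.6373
V0=1.3627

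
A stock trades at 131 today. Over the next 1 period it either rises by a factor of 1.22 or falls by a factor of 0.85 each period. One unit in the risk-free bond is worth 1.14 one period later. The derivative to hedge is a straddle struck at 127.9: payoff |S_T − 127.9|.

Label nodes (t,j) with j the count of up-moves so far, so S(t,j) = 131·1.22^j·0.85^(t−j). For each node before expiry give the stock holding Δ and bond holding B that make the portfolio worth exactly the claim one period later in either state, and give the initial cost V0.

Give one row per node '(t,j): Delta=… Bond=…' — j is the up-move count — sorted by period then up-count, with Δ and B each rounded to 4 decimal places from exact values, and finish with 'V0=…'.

(0,0): Delta=0.3171 Bond=-16.4557
V0=25.0849

The replicating-portfolio and risk-neutral prices coincide; use p* = (1.14−0.85)/(1.22−0.85) = 0.7838 for the latter.
Terminal payoffs: V(1,0)=16.5500, V(1,1)=31.9200
Node (0,0) S=131.0000: V=(p*·31.9200+(1−p*)·16.5500)/1.14=25.0849; Δ=(31.9200−16.5500)/(159.8200−111.3500)=0.3171; B=V−Δ·S=-16.4557
Each (Δ,B) replicates both successor values, so the strategy is self-financing and V0 is arbitrage-free.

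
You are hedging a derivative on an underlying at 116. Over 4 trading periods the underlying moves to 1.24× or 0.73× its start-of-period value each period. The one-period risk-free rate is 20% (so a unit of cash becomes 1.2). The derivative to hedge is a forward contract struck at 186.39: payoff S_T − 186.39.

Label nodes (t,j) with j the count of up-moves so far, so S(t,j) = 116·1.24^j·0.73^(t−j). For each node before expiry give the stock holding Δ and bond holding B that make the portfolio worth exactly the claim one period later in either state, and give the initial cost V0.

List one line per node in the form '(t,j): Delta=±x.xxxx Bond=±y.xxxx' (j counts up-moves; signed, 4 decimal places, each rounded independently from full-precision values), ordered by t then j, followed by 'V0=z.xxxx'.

Risk-neutral probability p* = (R−d)/(u−d) = (1.2−0.73)/(1.24−0.73) = 0.9216.
Terminal payoffs: V(4,0)=-153.4480, V(4,1)=-130.4338, V(4,2)=-91.3411, V(4,3)=-24.9371, V(4,4)=87.8588
  t=3,j=0: stock 45.1260 → up 55.9562 (V=-130.4338), down 32.9420 (V=-153.4480). Price -110.1990; hedge Δ=1.0000, bond B=-155.3250.
  t=3,j=1: stock 76.6523 → up 95.0489 (V=-91.3411), down 55.9562 (V=-130.4338). Price -78.6727; hedge Δ=1.0000, bond B=-155.3250.
  t=3,j=2: stock 130.2040 → up 161.4529 (V=-24.9371), down 95.0489 (V=-91.3411). Price -25.1210; hedge Δ=1.0000, bond B=-155.3250.
  t=3,j=3: stock 221.1684 → up 274.2488 (V=87.8588), down 161.4529 (V=-24.9371). Price 65.8434; hedge Δ=1.0000, bond B=-155.3250.
  t=2,j=0: stock 61.8164 → up 76.6523 (V=-78.6727), down 45.1260 (V=-110.1990). Price -67.6211; hedge Δ=1.0000, bond B=-129.4375.
  t=2,j=1: stock 105.0032 → up 130.2040 (V=-25.1210), down 76.6523 (V=-78.6727). Price -24.4343; hedge Δ=1.0000, bond B=-129.4375.
  t=2,j=2: stock 178.3616 → up 221.1684 (V=65.8434), down 130.2040 (V=-25.1210). Price 48.9241; hedge Δ=1.0000, bond B=-129.4375.
  t=1,j=0: stock 84.6800 → up 105.0032 (V=-24.4343), down 61.8164 (V=-67.6211). Price -23.1846; hedge Δ=1.0000, bond B=-107.8646.
  t=1,j=1: stock 143.8400 → up 178.3616 (V=48.9241), down 105.0032 (V=-24.4343). Price 35.9754; hedge Δ=1.0000, bond B=-107.8646.
  t=0,j=0: stock 116.0000 → up 143.8400 (V=35.9754), down 84.6800 (V=-23.1846). Price 26.1128; hedge Δ=1.0000, bond B=-89.8872.
Check: Δ(0,0)·S0 + B(0,0) = 26.1128 = V0.

(0,0): Delta=1.0000 Bond=-89.8872
(1,0): Delta=1.0000 Bond=-107.8646
(1,1): Delta=1.0000 Bond=-107.8646
(2,0): Delta=1.0000 Bond=-129.4375
(2,1): Delta=1.0000 Bond=-129.4375
(2,2): Delta=1.0000 Bond=-129.4375
(3,0): Delta=1.0000 Bond=-155.3250
(3,1): Delta=1.0000 Bond=-155.3250
(3,2): Delta=1.0000 Bond=-155.3250
(3,3): Delta=1.0000 Bond=-155.3250
V0=26.1128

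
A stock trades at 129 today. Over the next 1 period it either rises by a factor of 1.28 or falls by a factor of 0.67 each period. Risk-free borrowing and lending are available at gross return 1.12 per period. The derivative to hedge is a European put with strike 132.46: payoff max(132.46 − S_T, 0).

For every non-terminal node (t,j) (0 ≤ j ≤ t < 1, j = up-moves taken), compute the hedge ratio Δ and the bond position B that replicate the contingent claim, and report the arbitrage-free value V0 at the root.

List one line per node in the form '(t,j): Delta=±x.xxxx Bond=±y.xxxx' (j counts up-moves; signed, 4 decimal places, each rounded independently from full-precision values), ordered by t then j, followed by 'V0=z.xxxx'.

(0,0): Delta=-0.5850 Bond=86.2389
V0=10.7799

The replicating-portfolio and risk-neutral prices coincide; use p* = (1.12−0.67)/(1.28−0.67) = 0.7377 for the latter.
Payoff layer (t=1): V(1,0)=46.0300, V(1,1)=0.0000
Node (0,0) S=129.0000: V=(p*·0.0000+(1−p*)·46.0300)/1.12=10.7799; Δ=(0.0000−46.0300)/(165.1200−86.4300)=-0.5850; B=V−Δ·S=86.2389
Root portfolio cost Δ·129+B reproduces V0=10.7799.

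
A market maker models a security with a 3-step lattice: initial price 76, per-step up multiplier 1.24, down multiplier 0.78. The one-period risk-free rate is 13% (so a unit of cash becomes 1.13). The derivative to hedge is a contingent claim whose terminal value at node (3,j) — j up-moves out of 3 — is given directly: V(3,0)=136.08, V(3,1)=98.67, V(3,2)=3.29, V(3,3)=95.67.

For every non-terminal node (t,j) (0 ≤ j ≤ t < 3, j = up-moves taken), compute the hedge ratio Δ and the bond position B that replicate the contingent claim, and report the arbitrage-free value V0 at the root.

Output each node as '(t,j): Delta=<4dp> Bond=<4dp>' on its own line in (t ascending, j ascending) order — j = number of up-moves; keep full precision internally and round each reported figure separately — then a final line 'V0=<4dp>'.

Risk-neutral probability p* = (R−d)/(u−d) = (1.13−0.78)/(1.24−0.78) = 0.7609.
At expiry t=3: V(3,0)=136.0800, V(3,1)=98.6700, V(3,2)=3.2900, V(3,3)=95.6700
(2,0): S=46.2384. Δ = (V_up−V_dn)/(S_up−S_dn) = (98.6700−136.0800)/(57.3356−36.0660) = -1.7588. V = [p*·98.6700 + (1−p*)·136.0800]/1.13 = 95.2353. B = V − Δ·S = 176.5614.
(2,1): S=73.5072. Δ = (V_up−V_dn)/(S_up−S_dn) = (3.2900−98.6700)/(91.1489−57.3356) = -2.8208. V = [p*·3.2900 + (1−p*)·98.6700]/1.13 = 23.0958. B = V − Δ·S = 230.4436.
(2,2): S=116.8576. Δ = (V_up−V_dn)/(S_up−S_dn) = (95.6700−3.2900)/(144.9034−91.1489) = 1.7186. V = [p*·95.6700 + (1−p*)·3.2900]/1.13 = 65.1143. B = V − Δ·S = -135.7118.
(1,0): S=59.2800. Δ = (V_up−V_dn)/(S_up−S_dn) = (23.0958−95.2353)/(73.5072−46.2384) = -2.6455. V = [p*·23.0958 + (1−p*)·95.2353]/1.13 = 35.7049. B = V − Δ·S = 192.5299.
(1,1): S=94.2400. Δ = (V_up−V_dn)/(S_up−S_dn) = (65.1143−23.0958)/(116.8576−73.5072) = 0.9693. V = [p*·65.1143 + (1−p*)·23.0958]/1.13 = 48.7313. B = V − Δ·S = -42.6132.
(0,0): S=76.0000. Δ = (V_up−V_dn)/(S_up−S_dn) = (48.7313−35.7049)/(94.2400−59.2800) = 0.3726. V = [p*·48.7313 + (1−p*)·35.7049]/1.13 = 40.3684. B = V − Δ·S = 12.0502.
Root portfolio cost Δ·76+B reproduces V0=40.3684.

(0,0): Delta=0.3726 Bond=12.0502
(1,0): Delta=-2.6455 Bond=192.5299
(1,1): Delta=0.9693 Bond=-42.6132
(2,0): Delta=-1.7588 Bond=176.5614
(2,1): Delta=-2.8208 Bond=230.4436
(2,2): Delta=1.7186 Bond=-135.7118
V0=40.3684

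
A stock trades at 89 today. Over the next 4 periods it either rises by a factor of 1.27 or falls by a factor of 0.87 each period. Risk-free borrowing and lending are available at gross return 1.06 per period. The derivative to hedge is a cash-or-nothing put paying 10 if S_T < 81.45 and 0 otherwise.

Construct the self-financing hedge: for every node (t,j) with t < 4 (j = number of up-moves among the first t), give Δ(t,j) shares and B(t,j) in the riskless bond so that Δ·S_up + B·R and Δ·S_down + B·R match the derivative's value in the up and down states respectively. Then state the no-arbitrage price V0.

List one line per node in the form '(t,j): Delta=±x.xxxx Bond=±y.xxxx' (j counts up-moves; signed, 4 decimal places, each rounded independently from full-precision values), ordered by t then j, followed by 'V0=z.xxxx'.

The replicating-portfolio and risk-neutral prices coincide; use p* = (1.06−0.87)/(1.27−0.87) = 0.4750 for the latter.
Terminal values V(4,·): V(4,0)=10.0000, V(4,1)=10.0000, V(4,2)=0.0000, V(4,3)=0.0000, V(4,4)=0.0000
Node (3,0) S=58.6068: V=(p*·10.0000+(1−p*)·10.0000)/1.06=9.4340; Δ=(10.0000−10.0000)/(74.4306−50.9879)=0.0000; B=V−Δ·S=9.4340
Node (3,1) S=85.5524: V=(p*·0.0000+(1−p*)·10.0000)/1.06=4.9528; Δ=(0.0000−10.0000)/(108.6516−74.4306)=-0.2922; B=V−Δ·S=29.9528
Node (3,2) S=124.8868: V=(p*·0.0000+(1−p*)·0.0000)/1.06=0.0000; Δ=(0.0000−0.0000)/(158.6063−108.6516)=0.0000; B=V−Δ·S=0.0000
Node (3,3) S=182.3061: V=(p*·0.0000+(1−p*)·0.0000)/1.06=0.0000; Δ=(0.0000−0.0000)/(231.5287−158.6063)=0.0000; B=V−Δ·S=0.0000
Node (2,0) S=67.3641: V=(p*·4.9528+(1−p*)·9.4340)/1.06=6.8919; Δ=(4.9528−9.4340)/(85.5524−58.6068)=-0.1663; B=V−Δ·S=18.0947
Node (2,1) S=98.3361: V=(p*·0.0000+(1−p*)·4.9528)/1.06=2.4531; Δ=(0.0000−4.9528)/(124.8868−85.5524)=-0.1259; B=V−Δ·S=14.8351
Node (2,2) S=143.5481: V=(p*·0.0000+(1−p*)·0.0000)/1.06=0.0000; Δ=(0.0000−0.0000)/(182.3061−124.8868)=0.0000; B=V−Δ·S=0.0000
Node (1,0) S=77.4300: V=(p*·2.4531+(1−p*)·6.8919)/1.06=4.5127; Δ=(2.4531−6.8919)/(98.3361−67.3641)=-0.1433; B=V−Δ·S=15.6098
Node (1,1) S=113.0300: V=(p*·0.0000+(1−p*)·2.4531)/1.06=1.2150; Δ=(0.0000−2.4531)/(143.5481−98.3361)=-0.0543; B=V−Δ·S=7.3476
Node (0,0) S=89.0000: V=(p*·1.2150+(1−p*)·4.5127)/1.06=2.7795; Δ=(1.2150−4.5127)/(113.0300−77.4300)=-0.0926; B=V−Δ·S=11.0238
Root portfolio cost Δ·89+B reproduces V0=2.7795.

(0,0): Delta=-0.0926 Bond=11.0238
(1,0): Delta=-0.1433 Bond=15.6098
(1,1): Delta=-0.0543 Bond=7.3476
(2,0): Delta=-0.1663 Bond=18.0947
(2,1): Delta=-0.1259 Bond=14.8351
(2,2): Delta=0.0000 Bond=0.0000
(3,0): Delta=0.0000 Bond=9.4340
(3,1): Delta=-0.2922 Bond=29.9528
(3,2): Delta=0.0000 Bond=0.0000
(3,3): Delta=0.0000 Bond=0.0000
V0=2.7795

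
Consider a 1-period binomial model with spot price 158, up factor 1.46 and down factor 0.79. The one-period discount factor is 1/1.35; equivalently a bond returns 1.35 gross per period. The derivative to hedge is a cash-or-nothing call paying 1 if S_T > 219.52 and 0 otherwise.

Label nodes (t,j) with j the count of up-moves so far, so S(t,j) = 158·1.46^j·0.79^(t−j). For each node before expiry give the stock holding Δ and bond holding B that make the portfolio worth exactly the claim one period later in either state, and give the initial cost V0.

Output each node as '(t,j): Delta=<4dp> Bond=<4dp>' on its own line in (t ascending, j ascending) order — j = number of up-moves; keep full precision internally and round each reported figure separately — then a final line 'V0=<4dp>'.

Since d<R<u, set p* = (R−d)/(u−d) = 0.8358; price each node as the discounted p*-expectation of its children.
Terminal payoffs: V(1,0)=0.0000, V(1,1)=1.0000
  t=0,j=0: stock 158.0000 → up 230.6800 (V=1.0000), down 124.8200 (V=0.0000). Price 0.6191; hedge Δ=0.0094, bond B=-0.8734.
The time-0 hedge costs 0.6191, which is the no-arbitrage price.

(0,0): Delta=0.0094 Bond=-0.8734
V0=0.6191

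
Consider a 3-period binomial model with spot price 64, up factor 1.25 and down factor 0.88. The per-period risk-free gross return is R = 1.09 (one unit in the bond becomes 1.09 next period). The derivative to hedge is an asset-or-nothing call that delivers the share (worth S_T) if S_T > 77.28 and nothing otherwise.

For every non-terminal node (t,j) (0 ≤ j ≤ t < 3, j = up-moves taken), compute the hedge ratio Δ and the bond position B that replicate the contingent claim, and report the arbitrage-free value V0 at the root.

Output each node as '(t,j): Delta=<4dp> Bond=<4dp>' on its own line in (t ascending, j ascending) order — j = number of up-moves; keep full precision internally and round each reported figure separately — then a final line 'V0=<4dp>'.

(0,0): Delta=1.9590 Bond=-79.3323
(1,0): Delta=2.1989 Bond=-99.9835
(1,1): Delta=1.8303 Bond=-76.1779
(2,0): Delta=0.0000 Bond=0.0000
(2,1): Delta=3.3784 Bond=-192.0159
(2,2): Delta=1.0000 Bond=0.0000
V0=46.0449

The replicating-portfolio and risk-neutral prices coincide; use p* = (1.09−0.88)/(1.25−0.88) = 0.5676 for the latter.
Terminal values V(3,·): V(3,0)=0.0000, V(3,1)=0.0000, V(3,2)=88.0000, V(3,3)=125.0000
  t=2,j=0: stock 49.5616 → up 61.9520 (V=0.0000), down 43.6142 (V=0.0000). Price 0.0000; hedge Δ=0.0000, bond B=0.0000.
  t=2,j=1: stock 70.4000 → up 88.0000 (V=88.0000), down 61.9520 (V=0.0000). Price 45.8220; hedge Δ=3.3784, bond B=-192.0159.
  t=2,j=2: stock 100.0000 → up 125.0000 (V=125.0000), down 88.0000 (V=88.0000). Price 100.0000; hedge Δ=1.0000, bond B=0.0000.
  t=1,j=0: stock 56.3200 → up 70.4000 (V=45.8220), down 49.5616 (V=0.0000). Price 23.8597; hedge Δ=2.1989, bond B=-99.9835.
  t=1,j=1: stock 80.0000 → up 100.0000 (V=100.0000), down 70.4000 (V=45.8220). Price 70.2492; hedge Δ=1.8303, bond B=-76.1779.
  t=0,j=0: stock 64.0000 → up 80.0000 (V=70.2492), down 56.3200 (V=23.8597). Price 46.0449; hedge Δ=1.9590, bond B=-79.3323.
Each (Δ,B) replicates both successor values, so the strategy is self-financing and V0 is arbitrage-free.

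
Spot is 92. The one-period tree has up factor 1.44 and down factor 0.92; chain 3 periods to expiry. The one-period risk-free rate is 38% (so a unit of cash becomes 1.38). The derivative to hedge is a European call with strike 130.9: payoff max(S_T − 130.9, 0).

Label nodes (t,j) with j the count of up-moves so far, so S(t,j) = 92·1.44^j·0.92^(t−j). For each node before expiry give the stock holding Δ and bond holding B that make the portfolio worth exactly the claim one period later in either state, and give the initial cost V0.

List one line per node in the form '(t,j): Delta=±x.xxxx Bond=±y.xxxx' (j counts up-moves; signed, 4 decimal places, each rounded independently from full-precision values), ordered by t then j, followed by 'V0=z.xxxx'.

Under the risk-neutral measure, an up-move has probability p* = (R−d)/(u−d) = 0.8846 and values discount at R = 1.38.
Payoff layer (t=3): V(3,0)=0.0000, V(3,1)=0.0000, V(3,2)=44.6095, V(3,3)=143.8105
(2,0): S=77.8688. Δ = (V_up−V_dn)/(S_up−S_dn) = (0.0000−0.0000)/(112.1311−71.6393) = 0.0000. V = [p*·0.0000 + (1−p*)·0.0000]/1.38 = 0.0000. B = V − Δ·S = 0.0000.
(2,1): S=121.8816. Δ = (V_up−V_dn)/(S_up−S_dn) = (44.6095−0.0000)/(175.5095−112.1311) = 0.7039. V = [p*·44.6095 + (1−p*)·0.0000]/1.38 = 28.5958. B = V − Δ·S = -57.1917.
(2,2): S=190.7712. Δ = (V_up−V_dn)/(S_up−S_dn) = (143.8105−44.6095)/(274.7105−175.5095) = 1.0000. V = [p*·143.8105 + (1−p*)·44.6095]/1.38 = 95.9161. B = V − Δ·S = -94.8551.
(1,0): S=84.6400. Δ = (V_up−V_dn)/(S_up−S_dn) = (28.5958−0.0000)/(121.8816−77.8688) = 0.6497. V = [p*·28.5958 + (1−p*)·0.0000]/1.38 = 18.3307. B = V − Δ·S = -36.6613.
(1,1): S=132.4800. Δ = (V_up−V_dn)/(S_up−S_dn) = (95.9161−28.5958)/(190.7712−121.8816) = 0.9772. V = [p*·95.9161 + (1−p*)·28.5958]/1.38 = 63.8757. B = V − Δ·S = -65.5864.
(0,0): S=92.0000. Δ = (V_up−V_dn)/(S_up−S_dn) = (63.8757−18.3307)/(132.4800−84.6400) = 0.9520. V = [p*·63.8757 + (1−p*)·18.3307]/1.38 = 42.4786. B = V − Δ·S = -45.1079.
Root portfolio cost Δ·92+B reproduces V0=42.4786.

(0,0): Delta=0.9520 Bond=-45.1079
(1,0): Delta=0.6497 Bond=-36.6613
(1,1): Delta=0.9772 Bond=-65.5864
(2,0): Delta=0.0000 Bond=0.0000
(2,1): Delta=0.7039 Bond=-57.1917
(2,2): Delta=1.0000 Bond=-94.8551
V0=42.4786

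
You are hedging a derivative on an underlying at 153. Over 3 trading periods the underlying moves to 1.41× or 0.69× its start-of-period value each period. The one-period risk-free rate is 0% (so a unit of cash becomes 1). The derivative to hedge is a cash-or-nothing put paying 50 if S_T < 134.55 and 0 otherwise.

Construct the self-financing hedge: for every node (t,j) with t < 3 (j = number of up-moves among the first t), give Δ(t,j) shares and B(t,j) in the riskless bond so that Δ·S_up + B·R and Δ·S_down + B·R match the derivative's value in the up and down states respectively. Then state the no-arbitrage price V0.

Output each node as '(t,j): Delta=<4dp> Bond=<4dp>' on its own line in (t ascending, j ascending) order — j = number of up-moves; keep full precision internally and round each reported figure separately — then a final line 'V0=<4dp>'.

(0,0): Delta=-0.2226 Bond=64.2273
(1,0): Delta=-0.2832 Bond=70.6308
(1,1): Delta=-0.1833 Bond=55.7581
(2,0): Delta=0.0000 Bond=50.0000
(2,1): Delta=-0.4665 Bond=97.9167
(2,2): Delta=0.0000 Bond=0.0000
V0=30.1748

No-arbitrage ⇒ martingale measure with p* = (R−d)/(u−d) = 0.4306.
Terminal values V(3,·): V(3,0)=50.0000, V(3,1)=50.0000, V(3,2)=0.0000, V(3,3)=0.0000
(2,0): S=72.8433. Δ = (V_up−V_dn)/(S_up−S_dn) = (50.0000−50.0000)/(102.7091−50.2619) = 0.0000. V = [p*·50.0000 + (1−p*)·50.0000]/1 = 50.0000. B = V − Δ·S = 50.0000.
(2,1): S=148.8537. Δ = (V_up−V_dn)/(S_up−S_dn) = (0.0000−50.0000)/(209.8837−102.7091) = -0.4665. V = [p*·0.0000 + (1−p*)·50.0000]/1 = 28.4722. B = V − Δ·S = 97.9167.
(2,2): S=304.1793. Δ = (V_up−V_dn)/(S_up−S_dn) = (0.0000−0.0000)/(428.8928−209.8837) = 0.0000. V = [p*·0.0000 + (1−p*)·0.0000]/1 = 0.0000. B = V − Δ·S = 0.0000.
(1,0): S=105.5700. Δ = (V_up−V_dn)/(S_up−S_dn) = (28.4722−50.0000)/(148.8537−72.8433) = -0.2832. V = [p*·28.4722 + (1−p*)·50.0000]/1 = 40.7311. B = V − Δ·S = 70.6308.
(1,1): S=215.7300. Δ = (V_up−V_dn)/(S_up−S_dn) = (0.0000−28.4722)/(304.1793−148.8537) = -0.1833. V = [p*·0.0000 + (1−p*)·28.4722]/1 = 16.2133. B = V − Δ·S = 55.7581.
(0,0): S=153.0000. Δ = (V_up−V_dn)/(S_up−S_dn) = (16.2133−40.7311)/(215.7300−105.5700) = -0.2226. V = [p*·16.2133 + (1−p*)·40.7311]/1 = 30.1748. B = V − Δ·S = 64.2273.
Root portfolio cost Δ·153+B reproduces V0=30.1748.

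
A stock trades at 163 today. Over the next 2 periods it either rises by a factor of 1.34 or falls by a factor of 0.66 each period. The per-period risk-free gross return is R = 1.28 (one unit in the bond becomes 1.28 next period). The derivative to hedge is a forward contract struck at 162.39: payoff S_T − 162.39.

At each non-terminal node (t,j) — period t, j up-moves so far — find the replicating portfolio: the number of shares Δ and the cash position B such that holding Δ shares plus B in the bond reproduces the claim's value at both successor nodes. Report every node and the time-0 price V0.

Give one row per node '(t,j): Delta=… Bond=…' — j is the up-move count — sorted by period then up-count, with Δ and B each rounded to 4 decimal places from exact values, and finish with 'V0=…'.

No-arbitrage ⇒ martingale measure with p* = (R−d)/(u−d) = 0.9118.
At expiry t=2: V(2,0)=-91.3872, V(2,1)=-18.2328, V(2,2)=130.2928
Node (1,0) S=107.5800: V=(p*·-18.2328+(1−p*)·-91.3872)/1.28=-19.2872; Δ=(-18.2328−-91.3872)/(144.1572−71.0028)=1.0000; B=V−Δ·S=-126.8672
Node (1,1) S=218.4200: V=(p*·130.2928+(1−p*)·-18.2328)/1.28=91.5528; Δ=(130.2928−-18.2328)/(292.6828−144.1572)=1.0000; B=V−Δ·S=-126.8672
Node (0,0) S=163.0000: V=(p*·91.5528+(1−p*)·-19.2872)/1.28=63.8850; Δ=(91.5528−-19.2872)/(218.4200−107.5800)=1.0000; B=V−Δ·S=-99.1150
Root portfolio cost Δ·163+B reproduces V0=63.8850.

(0,0): Delta=1.0000 Bond=-99.1150
(1,0): Delta=1.0000 Bond=-126.8672
(1,1): Delta=1.0000 Bond=-126.8672
V0=63.8850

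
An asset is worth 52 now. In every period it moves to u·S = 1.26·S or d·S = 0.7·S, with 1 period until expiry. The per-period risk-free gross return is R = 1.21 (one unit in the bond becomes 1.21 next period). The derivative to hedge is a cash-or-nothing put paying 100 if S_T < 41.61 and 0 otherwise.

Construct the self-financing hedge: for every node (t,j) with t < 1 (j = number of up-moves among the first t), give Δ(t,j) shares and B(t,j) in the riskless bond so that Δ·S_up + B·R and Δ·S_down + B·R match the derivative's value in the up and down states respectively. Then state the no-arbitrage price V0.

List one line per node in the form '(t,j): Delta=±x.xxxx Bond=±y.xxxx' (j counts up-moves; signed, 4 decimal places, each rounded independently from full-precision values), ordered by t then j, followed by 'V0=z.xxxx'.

(0,0): Delta=-3.4341 Bond=185.9504
V0=7.3790

Since d<R<u, set p* = (R−d)/(u−d) = 0.9107; price each node as the discounted p*-expectation of its children.
Terminal payoffs: V(1,0)=100.0000, V(1,1)=0.0000
(0,0): S=52.0000. Δ = (V_up−V_dn)/(S_up−S_dn) = (0.0000−100.0000)/(65.5200−36.4000) = -3.4341. V = [p*·0.0000 + (1−p*)·100.0000]/1.21 = 7.3790. B = V − Δ·S = 185.9504.
Check: Δ(0,0)·S0 + B(0,0) = 7.3790 = V0.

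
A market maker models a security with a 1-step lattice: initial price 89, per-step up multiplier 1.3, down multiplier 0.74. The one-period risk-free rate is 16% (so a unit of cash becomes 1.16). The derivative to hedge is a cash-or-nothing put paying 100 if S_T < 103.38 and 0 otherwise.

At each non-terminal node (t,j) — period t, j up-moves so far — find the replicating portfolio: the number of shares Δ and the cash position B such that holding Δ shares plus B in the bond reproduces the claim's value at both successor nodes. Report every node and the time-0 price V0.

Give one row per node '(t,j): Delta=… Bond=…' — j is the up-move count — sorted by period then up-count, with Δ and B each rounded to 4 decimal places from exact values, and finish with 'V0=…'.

Since d<R<u, set p* = (R−d)/(u−d) = 0.7500; price each node as the discounted p*-expectation of its children.
At expiry t=1: V(1,0)=100.0000, V(1,1)=0.0000
  t=0,j=0: stock 89.0000 → up 115.7000 (V=0.0000), down 65.8600 (V=100.0000). Price 21.5517; hedge Δ=-2.0064, bond B=200.1232.
The time-0 hedge costs 21.5517, which is the no-arbitrage price.

(0,0): Delta=-2.0064 Bond=200.1232
V0=21.5517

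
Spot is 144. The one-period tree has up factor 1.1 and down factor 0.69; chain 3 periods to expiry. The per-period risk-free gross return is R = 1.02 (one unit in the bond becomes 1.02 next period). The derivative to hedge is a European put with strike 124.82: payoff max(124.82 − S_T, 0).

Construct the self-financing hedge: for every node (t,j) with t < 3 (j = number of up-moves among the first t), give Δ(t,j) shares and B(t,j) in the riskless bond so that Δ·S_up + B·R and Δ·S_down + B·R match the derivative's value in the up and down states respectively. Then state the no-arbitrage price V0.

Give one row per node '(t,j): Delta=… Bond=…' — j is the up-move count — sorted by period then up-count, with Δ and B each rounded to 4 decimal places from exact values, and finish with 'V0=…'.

Risk-neutral probability p* = (R−d)/(u−d) = (1.02−0.69)/(1.1−0.69) = 0.8049.
At expiry t=3: V(3,0)=77.5147, V(3,1)=49.4058, V(3,2)=4.5944, V(3,3)=0.0000
(2,0): S=68.5584. Δ = (V_up−V_dn)/(S_up−S_dn) = (49.4058−77.5147)/(75.4142−47.3053) = -1.0000. V = [p*·49.4058 + (1−p*)·77.5147]/1.02 = 53.8141. B = V − Δ·S = 122.3725.
(2,1): S=109.2960. Δ = (V_up−V_dn)/(S_up−S_dn) = (4.5944−49.4058)/(120.2256−75.4142) = -1.0000. V = [p*·4.5944 + (1−p*)·49.4058]/1.02 = 13.0765. B = V − Δ·S = 122.3725.
(2,2): S=174.2400. Δ = (V_up−V_dn)/(S_up−S_dn) = (0.0000−4.5944)/(191.6640−120.2256) = -0.0643. V = [p*·0.0000 + (1−p*)·4.5944]/1.02 = 0.8789. B = V − Δ·S = 12.0847.
(1,0): S=99.3600. Δ = (V_up−V_dn)/(S_up−S_dn) = (13.0765−53.8141)/(109.2960−68.5584) = -1.0000. V = [p*·13.0765 + (1−p*)·53.8141]/1.02 = 20.6131. B = V − Δ·S = 119.9731.
(1,1): S=158.4000. Δ = (V_up−V_dn)/(S_up−S_dn) = (0.8789−13.0765)/(174.2400−109.2960) = -0.1878. V = [p*·0.8789 + (1−p*)·13.0765]/1.02 = 3.1950. B = V − Δ·S = 32.9454.
(0,0): S=144.0000. Δ = (V_up−V_dn)/(S_up−S_dn) = (3.1950−20.6131)/(158.4000−99.3600) = -0.2950. V = [p*·3.1950 + (1−p*)·20.6131]/1.02 = 6.4644. B = V − Δ·S = 48.9475.
Check: Δ(0,0)·S0 + B(0,0) = 6.4644 = V0.

(0,0): Delta=-0.2950 Bond=48.9475
(1,0): Delta=-1.0000 Bond=119.9731
(1,1): Delta=-0.1878 Bond=32.9454
(2,0): Delta=-1.0000 Bond=122.3725
(2,1): Delta=-1.0000 Bond=122.3725
(2,2): Delta=-0.0643 Bond=12.0847
V0=6.4644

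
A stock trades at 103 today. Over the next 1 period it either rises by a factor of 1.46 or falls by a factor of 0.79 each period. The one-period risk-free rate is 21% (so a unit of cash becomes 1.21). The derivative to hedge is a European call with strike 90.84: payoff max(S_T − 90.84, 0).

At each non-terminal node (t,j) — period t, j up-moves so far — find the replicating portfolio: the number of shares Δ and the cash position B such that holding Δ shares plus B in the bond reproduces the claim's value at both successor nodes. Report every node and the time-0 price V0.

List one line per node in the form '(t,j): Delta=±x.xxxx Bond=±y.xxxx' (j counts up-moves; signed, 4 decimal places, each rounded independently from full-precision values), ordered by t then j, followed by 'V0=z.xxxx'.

(0,0): Delta=0.8628 Bond=-58.0197
V0=30.8459

No-arbitrage ⇒ martingale measure with p* = (R−d)/(u−d) = 0.6269.
Payoff layer (t=1): V(1,0)=0.0000, V(1,1)=59.5400
Node (0,0) S=103.0000: V=(p*·59.5400+(1−p*)·0.0000)/1.21=30.8459; Δ=(59.5400−0.0000)/(150.3800−81.3700)=0.8628; B=V−Δ·S=-58.0197
Self-financing check: at every node Δ·S+B equals the discounted successor values.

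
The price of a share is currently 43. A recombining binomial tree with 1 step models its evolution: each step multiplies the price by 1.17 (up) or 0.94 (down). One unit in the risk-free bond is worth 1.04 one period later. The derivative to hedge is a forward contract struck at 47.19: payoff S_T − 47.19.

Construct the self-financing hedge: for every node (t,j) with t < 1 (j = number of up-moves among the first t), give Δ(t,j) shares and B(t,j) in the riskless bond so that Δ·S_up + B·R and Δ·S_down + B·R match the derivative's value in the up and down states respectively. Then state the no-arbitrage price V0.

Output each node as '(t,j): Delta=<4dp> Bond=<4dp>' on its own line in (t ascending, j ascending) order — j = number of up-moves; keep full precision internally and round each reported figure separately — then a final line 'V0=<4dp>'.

(0,0): Delta=1.0000 Bond=-45.3750
V0=-2.3750

The replicating-portfolio and risk-neutral prices coincide; use p* = (1.04−0.94)/(1.17−0.94) = 0.4348 for the latter.
Payoff layer (t=1): V(1,0)=-6.7700, V(1,1)=3.1200
  t=0,j=0: stock 43.0000 → up 50.3100 (V=3.1200), down 40.4200 (V=-6.7700). Price -2.3750; hedge Δ=1.0000, bond B=-45.3750.
Self-financing check: at every node Δ·S+B equals the discounted successor values.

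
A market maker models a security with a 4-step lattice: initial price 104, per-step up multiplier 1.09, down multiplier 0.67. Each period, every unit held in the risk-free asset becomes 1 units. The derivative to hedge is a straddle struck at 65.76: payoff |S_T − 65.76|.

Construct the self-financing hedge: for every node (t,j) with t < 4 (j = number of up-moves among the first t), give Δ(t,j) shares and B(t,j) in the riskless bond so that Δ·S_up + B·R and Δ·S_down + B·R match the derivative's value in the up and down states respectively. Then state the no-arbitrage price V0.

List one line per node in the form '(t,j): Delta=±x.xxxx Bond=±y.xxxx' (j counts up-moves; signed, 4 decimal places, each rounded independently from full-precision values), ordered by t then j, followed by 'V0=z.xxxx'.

Under the risk-neutral measure, an up-move has probability p* = (R−d)/(u−d) = 0.7857 and values discount at R = 1.
Terminal values V(4,·): V(4,0)=44.8028, V(4,1)=31.6655, V(4,2)=10.2928, V(4,3)=24.4776, V(4,4)=81.0445
Node (3,0) S=31.2794: V=(p*·31.6655+(1−p*)·44.8028)/1=34.4806; Δ=(31.6655−44.8028)/(34.0945−20.9572)=-1.0000; B=V−Δ·S=65.7600
Node (3,1) S=50.8873: V=(p*·10.2928+(1−p*)·31.6655)/1=14.8727; Δ=(10.2928−31.6655)/(55.4672−34.0945)=-1.0000; B=V−Δ·S=65.7600
Node (3,2) S=82.7868: V=(p*·24.4776+(1−p*)·10.2928)/1=21.4380; Δ=(24.4776−10.2928)/(90.2376−55.4672)=0.4080; B=V−Δ·S=-12.3353
Node (3,3) S=134.6830: V=(p*·81.0445+(1−p*)·24.4776)/1=68.9230; Δ=(81.0445−24.4776)/(146.8045−90.2376)=1.0000; B=V−Δ·S=-65.7600
Node (2,0) S=46.6856: V=(p*·14.8727+(1−p*)·34.4806)/1=19.0744; Δ=(14.8727−34.4806)/(50.8873−31.2794)=-1.0000; B=V−Δ·S=65.7600
Node (2,1) S=75.9512: V=(p*·21.4380+(1−p*)·14.8727)/1=20.0312; Δ=(21.4380−14.8727)/(82.7868−50.8873)=0.2058; B=V−Δ·S=4.3994
Node (2,2) S=123.5624: V=(p*·68.9230+(1−p*)·21.4380)/1=58.7477; Δ=(68.9230−21.4380)/(134.6830−82.7868)=0.9150; B=V−Δ·S=-54.3118
Node (1,0) S=69.6800: V=(p*·20.0312+(1−p*)·19.0744)/1=19.8261; Δ=(20.0312−19.0744)/(75.9512−46.6856)=0.0327; B=V−Δ·S=17.5481
Node (1,1) S=113.3600: V=(p*·58.7477+(1−p*)·20.0312)/1=50.4513; Δ=(58.7477−20.0312)/(123.5624−75.9512)=0.8132; B=V−Δ·S=-41.7309
Node (0,0) S=104.0000: V=(p*·50.4513+(1−p*)·19.8261)/1=43.8887; Δ=(50.4513−19.8261)/(113.3600−69.6800)=0.7011; B=V−Δ·S=-29.0282
Check: Δ(0,0)·S0 + B(0,0) = 43.8887 = V0.

(0,0): Delta=0.7011 Bond=-29.0282
(1,0): Delta=0.0327 Bond=17.5481
(1,1): Delta=0.8132 Bond=-41.7309
(2,0): Delta=-1.0000 Bond=65.7600
(2,1): Delta=0.2058 Bond=4.3994
(2,2): Delta=0.9150 Bond=-54.3118
(3,0): Delta=-1.0000 Bond=65.7600
(3,1): Delta=-1.0000 Bond=65.7600
(3,2): Delta=0.4080 Bond=-12.3353
(3,3): Delta=1.0000 Bond=-65.7600
V0=43.8887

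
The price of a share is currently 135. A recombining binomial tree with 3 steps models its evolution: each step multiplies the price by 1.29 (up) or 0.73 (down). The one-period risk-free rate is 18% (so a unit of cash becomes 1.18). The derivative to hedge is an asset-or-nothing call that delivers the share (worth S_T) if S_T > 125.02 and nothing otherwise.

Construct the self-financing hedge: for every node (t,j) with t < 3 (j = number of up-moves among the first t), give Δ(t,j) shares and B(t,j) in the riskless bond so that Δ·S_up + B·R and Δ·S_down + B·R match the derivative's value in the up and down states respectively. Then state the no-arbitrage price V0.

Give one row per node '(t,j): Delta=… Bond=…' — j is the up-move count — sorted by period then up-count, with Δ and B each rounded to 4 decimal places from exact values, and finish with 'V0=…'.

The replicating-portfolio and risk-neutral prices coincide; use p* = (1.18−0.73)/(1.29−0.73) = 0.8036 for the latter.
Terminal values V(3,·): V(3,0)=0.0000, V(3,1)=0.0000, V(3,2)=163.9971, V(3,3)=289.8030
(2,0): S=71.9415. Δ = (V_up−V_dn)/(S_up−S_dn) = (0.0000−0.0000)/(92.8045−52.5173) = 0.0000. V = [p*·0.0000 + (1−p*)·0.0000]/1.18 = 0.0000. B = V − Δ·S = 0.0000.
(2,1): S=127.1295. Δ = (V_up−V_dn)/(S_up−S_dn) = (163.9971−0.0000)/(163.9971−92.8045) = 2.3036. V = [p*·163.9971 + (1−p*)·0.0000]/1.18 = 111.6808. B = V − Δ·S = -181.1711.
(2,2): S=224.6535. Δ = (V_up−V_dn)/(S_up−S_dn) = (289.8030−163.9971)/(289.8030−163.9971) = 1.0000. V = [p*·289.8030 + (1−p*)·163.9971]/1.18 = 224.6535. B = V − Δ·S = 0.0000.
(1,0): S=98.5500. Δ = (V_up−V_dn)/(S_up−S_dn) = (111.6808−0.0000)/(127.1295−71.9415) = 2.0236. V = [p*·111.6808 + (1−p*)·0.0000]/1.18 = 76.0538. B = V − Δ·S = -123.3762.
(1,1): S=174.1500. Δ = (V_up−V_dn)/(S_up−S_dn) = (224.6535−111.6808)/(224.6535−127.1295) = 1.1584. V = [p*·224.6535 + (1−p*)·111.6808]/1.18 = 171.5783. B = V − Δ·S = -30.1586.
(0,0): S=135.0000. Δ = (V_up−V_dn)/(S_up−S_dn) = (171.5783−76.0538)/(174.1500−98.5500) = 1.2636. V = [p*·171.5783 + (1−p*)·76.0538]/1.18 = 129.5039. B = V − Δ·S = -41.0756.
Self-financing check: at every node Δ·S+B equals the discounted successor values.

(0,0): Delta=1.2636 Bond=-41.0756
(1,0): Delta=2.0236 Bond=-123.3762
(1,1): Delta=1.1584 Bond=-30.1586
(2,0): Delta=0.0000 Bond=0.0000
(2,1): Delta=2.3036 Bond=-181.1711
(2,2): Delta=1.0000 Bond=0.0000
V0=129.5039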